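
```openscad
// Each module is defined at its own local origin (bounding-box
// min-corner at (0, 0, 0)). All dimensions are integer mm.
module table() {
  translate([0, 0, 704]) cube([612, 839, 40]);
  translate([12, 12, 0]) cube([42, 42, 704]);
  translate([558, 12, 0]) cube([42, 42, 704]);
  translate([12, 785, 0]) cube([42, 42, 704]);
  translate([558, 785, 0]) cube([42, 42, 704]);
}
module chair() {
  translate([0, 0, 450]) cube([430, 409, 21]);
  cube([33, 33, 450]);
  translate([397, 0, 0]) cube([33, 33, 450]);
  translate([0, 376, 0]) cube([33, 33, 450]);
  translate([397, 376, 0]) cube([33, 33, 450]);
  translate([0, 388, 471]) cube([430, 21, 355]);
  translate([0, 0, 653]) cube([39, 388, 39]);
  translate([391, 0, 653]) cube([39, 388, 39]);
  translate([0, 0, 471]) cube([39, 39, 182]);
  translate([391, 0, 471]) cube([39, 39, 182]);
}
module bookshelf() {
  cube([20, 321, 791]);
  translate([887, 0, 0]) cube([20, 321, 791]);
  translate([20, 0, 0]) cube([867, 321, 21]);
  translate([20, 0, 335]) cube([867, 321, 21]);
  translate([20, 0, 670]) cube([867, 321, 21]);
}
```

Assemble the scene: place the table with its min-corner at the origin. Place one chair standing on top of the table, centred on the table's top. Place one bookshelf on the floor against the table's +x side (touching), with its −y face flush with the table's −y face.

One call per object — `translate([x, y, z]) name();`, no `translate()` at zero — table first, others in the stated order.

table();
translate([91, 215, 744]) chair();
translate([612, 0, 0]) bookshelf();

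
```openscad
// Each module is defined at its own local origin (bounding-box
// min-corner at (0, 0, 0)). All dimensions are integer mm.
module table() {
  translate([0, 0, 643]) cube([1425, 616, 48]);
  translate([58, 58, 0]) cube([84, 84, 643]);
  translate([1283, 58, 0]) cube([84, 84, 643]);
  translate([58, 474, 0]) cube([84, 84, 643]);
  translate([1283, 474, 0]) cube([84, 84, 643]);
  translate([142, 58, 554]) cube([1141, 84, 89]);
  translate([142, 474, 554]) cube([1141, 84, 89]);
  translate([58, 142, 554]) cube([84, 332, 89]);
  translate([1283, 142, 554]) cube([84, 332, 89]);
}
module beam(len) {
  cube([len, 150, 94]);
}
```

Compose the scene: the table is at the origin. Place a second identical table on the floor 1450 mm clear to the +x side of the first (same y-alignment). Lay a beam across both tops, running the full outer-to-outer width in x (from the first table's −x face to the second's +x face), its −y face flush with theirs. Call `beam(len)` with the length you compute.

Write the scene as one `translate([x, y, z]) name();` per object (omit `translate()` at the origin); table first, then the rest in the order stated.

table();
translate([2875, 0, 0]) table();
translate([0, 0, 691]) beam(4300);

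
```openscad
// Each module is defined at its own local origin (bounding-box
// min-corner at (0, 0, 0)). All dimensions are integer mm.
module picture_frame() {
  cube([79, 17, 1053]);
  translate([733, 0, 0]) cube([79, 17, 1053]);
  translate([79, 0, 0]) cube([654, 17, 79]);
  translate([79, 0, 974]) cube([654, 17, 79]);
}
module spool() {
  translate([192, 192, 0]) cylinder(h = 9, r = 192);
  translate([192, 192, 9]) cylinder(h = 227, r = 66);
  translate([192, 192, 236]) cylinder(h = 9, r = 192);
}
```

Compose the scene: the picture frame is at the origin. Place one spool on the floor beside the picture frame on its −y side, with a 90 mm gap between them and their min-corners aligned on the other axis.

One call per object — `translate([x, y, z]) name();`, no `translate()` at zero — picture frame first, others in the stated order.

picture_frame();
translate([0, -474, 0]) spool();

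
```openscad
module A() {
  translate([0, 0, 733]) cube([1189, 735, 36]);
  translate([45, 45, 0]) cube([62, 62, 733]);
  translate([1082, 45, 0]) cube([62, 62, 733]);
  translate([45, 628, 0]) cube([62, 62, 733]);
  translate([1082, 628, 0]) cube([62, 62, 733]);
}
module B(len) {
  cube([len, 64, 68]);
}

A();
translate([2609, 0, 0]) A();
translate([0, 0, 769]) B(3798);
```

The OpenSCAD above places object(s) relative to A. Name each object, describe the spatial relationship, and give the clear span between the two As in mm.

Second table starts at x = 2609; first ends at x = 1189; clear span = 2609 − 1189 = 1420 mm.

A is a table. B is a beam. A beam spans the tops of two tables. The clear span between the two tables is 1420 mm.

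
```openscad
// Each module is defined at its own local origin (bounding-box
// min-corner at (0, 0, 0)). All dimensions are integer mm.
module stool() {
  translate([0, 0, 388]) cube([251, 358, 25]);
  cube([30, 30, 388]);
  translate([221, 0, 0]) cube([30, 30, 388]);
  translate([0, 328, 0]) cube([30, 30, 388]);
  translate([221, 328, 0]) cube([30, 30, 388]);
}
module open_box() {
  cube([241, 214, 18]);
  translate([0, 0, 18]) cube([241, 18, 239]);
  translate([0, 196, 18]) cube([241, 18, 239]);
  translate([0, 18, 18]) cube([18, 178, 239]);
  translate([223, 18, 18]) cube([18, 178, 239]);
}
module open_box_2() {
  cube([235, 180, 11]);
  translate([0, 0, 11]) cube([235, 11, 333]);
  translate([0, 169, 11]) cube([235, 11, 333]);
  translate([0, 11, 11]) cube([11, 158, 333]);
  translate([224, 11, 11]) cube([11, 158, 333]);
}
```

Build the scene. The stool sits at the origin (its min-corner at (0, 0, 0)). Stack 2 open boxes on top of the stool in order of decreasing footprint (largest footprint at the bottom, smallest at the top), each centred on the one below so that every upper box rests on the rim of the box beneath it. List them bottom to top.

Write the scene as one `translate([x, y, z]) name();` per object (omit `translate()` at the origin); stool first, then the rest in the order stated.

stool();
translate([5, 72, 413]) open_box();
translate([8, 89, 670]) open_box_2();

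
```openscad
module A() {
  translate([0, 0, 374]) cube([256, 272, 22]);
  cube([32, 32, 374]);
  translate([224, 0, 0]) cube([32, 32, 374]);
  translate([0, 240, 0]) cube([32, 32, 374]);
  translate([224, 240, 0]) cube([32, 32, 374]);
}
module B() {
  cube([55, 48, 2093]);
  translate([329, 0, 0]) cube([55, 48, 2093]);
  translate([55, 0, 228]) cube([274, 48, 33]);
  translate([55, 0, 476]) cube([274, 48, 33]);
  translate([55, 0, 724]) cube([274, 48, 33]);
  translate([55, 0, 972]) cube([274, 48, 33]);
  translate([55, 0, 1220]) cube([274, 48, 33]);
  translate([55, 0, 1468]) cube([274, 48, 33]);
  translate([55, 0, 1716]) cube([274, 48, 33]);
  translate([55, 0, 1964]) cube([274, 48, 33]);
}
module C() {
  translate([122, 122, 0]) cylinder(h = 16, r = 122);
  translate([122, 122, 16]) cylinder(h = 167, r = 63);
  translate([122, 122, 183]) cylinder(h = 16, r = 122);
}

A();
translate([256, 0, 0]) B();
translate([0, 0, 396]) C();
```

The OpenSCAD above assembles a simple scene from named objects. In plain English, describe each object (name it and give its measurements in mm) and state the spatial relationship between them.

A is a simple wooden stool: a rectangular seat 256 mm (x) by 272 mm (y), 22 mm thick, top face at z = 396 mm, on four square legs, each 32×32 mm in cross-section. The legs rest on z = 0, each flush with a corner of the seat.

B is a wooden ladder with two side rails of 55×48 mm section and 2093 mm height, set 384 mm apart overall. Between them run 8 rectangular rungs (48 mm deep, 33 mm thick), front faces flush with the rails' −y face. The bottom of the first rung is 228 mm above the floor and each subsequent rung is 248 mm higher than the one below.

C is a spool: two coaxial disc flanges of radius 122 mm and thickness 16 mm, joined by a core cylinder of radius 63 mm and height 167 mm. The lower flange rests on z = 0 and the three cylinders share a vertical axis.

The ladder is against the stool's +x side, with their −y faces flush. The spool is on top of the stool.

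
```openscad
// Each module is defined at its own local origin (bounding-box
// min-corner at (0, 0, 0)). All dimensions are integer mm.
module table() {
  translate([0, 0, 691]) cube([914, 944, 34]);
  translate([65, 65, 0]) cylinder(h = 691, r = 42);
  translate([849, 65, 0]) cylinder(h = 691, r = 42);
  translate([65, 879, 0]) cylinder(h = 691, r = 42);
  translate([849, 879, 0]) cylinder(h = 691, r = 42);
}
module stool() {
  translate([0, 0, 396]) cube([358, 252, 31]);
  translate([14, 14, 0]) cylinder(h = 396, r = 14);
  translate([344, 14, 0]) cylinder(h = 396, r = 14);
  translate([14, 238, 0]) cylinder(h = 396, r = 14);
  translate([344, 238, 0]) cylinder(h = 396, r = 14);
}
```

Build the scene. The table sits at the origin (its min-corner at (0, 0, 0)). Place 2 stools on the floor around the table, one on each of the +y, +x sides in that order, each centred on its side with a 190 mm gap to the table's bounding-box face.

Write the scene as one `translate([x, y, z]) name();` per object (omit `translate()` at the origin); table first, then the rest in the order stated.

table();
translate([278, 1134, 0]) stool();
translate([1104, 346, 0]) stool();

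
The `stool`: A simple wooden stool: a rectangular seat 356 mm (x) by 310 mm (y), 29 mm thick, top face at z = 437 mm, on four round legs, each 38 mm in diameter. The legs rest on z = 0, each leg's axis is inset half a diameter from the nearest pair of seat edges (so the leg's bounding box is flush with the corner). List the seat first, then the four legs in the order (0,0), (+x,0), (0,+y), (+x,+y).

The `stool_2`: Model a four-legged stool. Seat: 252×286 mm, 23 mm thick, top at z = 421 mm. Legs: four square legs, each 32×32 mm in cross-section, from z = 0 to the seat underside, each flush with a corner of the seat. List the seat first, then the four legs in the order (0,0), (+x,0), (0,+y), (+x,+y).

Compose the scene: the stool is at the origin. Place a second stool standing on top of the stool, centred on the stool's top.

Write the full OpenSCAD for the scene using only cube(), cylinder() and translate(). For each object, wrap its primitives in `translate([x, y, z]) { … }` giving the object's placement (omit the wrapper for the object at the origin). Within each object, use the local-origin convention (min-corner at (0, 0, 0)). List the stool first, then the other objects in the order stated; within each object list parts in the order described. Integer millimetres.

translate([0, 0, 408]) cube([356, 310, 29]);
translate([19, 19, 0]) cylinder(h = 408, r = 19);
translate([337, 19, 0]) cylinder(h = 408, r = 19);
translate([19, 291, 0]) cylinder(h = 408, r = 19);
translate([337, 291, 0]) cylinder(h = 408, r = 19);
translate([52, 12, 437]) {
  translate([0, 0, 398]) cube([252, 286, 23]);
  cube([32, 32, 398]);
  translate([220, 0, 0]) cube([32, 32, 398]);
  translate([0, 254, 0]) cube([32, 32, 398]);
  translate([220, 254, 0]) cube([32, 32, 398]);
}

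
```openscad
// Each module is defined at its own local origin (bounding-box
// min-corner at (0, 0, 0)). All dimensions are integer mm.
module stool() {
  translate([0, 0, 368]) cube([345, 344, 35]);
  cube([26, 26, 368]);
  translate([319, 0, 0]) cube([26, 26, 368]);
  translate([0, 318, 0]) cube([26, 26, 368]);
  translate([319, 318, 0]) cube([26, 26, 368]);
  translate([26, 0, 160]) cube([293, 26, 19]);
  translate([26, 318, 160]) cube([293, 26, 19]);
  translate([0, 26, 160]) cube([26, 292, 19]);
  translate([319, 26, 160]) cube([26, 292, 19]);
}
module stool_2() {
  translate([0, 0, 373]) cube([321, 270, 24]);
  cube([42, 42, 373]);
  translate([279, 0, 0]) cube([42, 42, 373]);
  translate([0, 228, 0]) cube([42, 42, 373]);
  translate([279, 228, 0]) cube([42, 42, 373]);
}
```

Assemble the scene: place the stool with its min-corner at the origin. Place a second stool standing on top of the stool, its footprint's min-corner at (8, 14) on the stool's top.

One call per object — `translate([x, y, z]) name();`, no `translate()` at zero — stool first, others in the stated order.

stool();
translate([8, 14, 403]) stool_2();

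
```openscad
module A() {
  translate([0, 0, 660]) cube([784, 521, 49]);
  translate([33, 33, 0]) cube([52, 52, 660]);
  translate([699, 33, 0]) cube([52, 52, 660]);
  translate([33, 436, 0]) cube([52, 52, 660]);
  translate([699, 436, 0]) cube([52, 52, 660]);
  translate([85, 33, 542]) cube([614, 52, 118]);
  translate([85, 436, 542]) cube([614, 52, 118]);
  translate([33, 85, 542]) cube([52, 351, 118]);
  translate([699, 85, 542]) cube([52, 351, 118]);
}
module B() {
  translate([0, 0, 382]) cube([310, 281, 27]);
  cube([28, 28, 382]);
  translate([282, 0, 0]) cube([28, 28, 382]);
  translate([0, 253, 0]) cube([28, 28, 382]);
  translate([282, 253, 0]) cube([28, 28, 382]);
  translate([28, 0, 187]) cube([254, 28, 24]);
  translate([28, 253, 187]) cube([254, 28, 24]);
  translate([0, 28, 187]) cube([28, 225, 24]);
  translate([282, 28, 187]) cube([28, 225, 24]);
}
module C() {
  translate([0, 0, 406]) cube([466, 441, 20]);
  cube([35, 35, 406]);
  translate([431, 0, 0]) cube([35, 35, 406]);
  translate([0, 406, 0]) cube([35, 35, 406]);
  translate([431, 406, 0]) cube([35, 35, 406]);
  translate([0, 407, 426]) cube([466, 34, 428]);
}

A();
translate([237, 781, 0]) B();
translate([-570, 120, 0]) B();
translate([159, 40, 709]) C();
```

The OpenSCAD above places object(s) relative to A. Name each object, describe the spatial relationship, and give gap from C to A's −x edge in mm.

The chair's min-x is at 159; the table's min-x is 0; gap = 159 mm.

A is a table. B is a stool. C is a chair. Two stools sit around the table at the +y, −x sides. The chair is on top of the table, centred. The gap from the chair to the table's −x edge is 159 mm.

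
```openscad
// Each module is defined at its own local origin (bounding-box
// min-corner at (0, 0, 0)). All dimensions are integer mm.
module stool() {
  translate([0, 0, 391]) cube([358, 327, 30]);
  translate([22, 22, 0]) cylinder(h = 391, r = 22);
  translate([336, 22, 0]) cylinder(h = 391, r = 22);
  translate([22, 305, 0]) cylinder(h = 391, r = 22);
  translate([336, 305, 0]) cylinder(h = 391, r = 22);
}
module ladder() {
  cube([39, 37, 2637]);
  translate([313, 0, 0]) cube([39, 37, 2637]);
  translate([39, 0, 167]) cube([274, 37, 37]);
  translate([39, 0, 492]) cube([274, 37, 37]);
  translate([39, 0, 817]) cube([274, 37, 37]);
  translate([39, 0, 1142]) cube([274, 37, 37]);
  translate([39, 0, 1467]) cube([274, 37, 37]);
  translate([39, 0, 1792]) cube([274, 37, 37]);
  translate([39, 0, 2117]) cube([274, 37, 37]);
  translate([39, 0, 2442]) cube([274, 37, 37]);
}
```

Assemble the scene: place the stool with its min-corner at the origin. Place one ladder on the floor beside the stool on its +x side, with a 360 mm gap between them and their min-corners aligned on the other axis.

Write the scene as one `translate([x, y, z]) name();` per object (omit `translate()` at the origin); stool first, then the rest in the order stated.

stool();
translate([718, 0, 0]) ladder();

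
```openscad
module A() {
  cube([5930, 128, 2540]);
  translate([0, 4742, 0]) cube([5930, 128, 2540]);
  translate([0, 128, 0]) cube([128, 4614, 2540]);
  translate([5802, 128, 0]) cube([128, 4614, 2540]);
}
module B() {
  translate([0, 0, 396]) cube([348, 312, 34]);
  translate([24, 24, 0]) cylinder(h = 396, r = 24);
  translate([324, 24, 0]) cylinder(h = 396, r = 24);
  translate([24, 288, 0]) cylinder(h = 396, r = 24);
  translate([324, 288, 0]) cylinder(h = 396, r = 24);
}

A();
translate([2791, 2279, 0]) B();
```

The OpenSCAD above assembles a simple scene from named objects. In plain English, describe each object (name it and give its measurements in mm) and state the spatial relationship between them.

A is a box-shaped house frame (walls only): outside footprint 5930×4870 mm, wall height 2540 mm, wall thickness 128 mm. The two y-facing walls run the full x-width; the two x-facing walls fit between the inner faces of the y-facing walls.

B is a simple wooden stool: a rectangular seat 348 mm (x) by 312 mm (y), 34 mm thick, top face at z = 430 mm, on four round legs, each 48 mm in diameter. The legs rest on z = 0, each leg's axis is inset half a diameter from the nearest pair of seat edges (so the leg's bounding box is flush with the corner).

The stool sits inside the house frame, centred.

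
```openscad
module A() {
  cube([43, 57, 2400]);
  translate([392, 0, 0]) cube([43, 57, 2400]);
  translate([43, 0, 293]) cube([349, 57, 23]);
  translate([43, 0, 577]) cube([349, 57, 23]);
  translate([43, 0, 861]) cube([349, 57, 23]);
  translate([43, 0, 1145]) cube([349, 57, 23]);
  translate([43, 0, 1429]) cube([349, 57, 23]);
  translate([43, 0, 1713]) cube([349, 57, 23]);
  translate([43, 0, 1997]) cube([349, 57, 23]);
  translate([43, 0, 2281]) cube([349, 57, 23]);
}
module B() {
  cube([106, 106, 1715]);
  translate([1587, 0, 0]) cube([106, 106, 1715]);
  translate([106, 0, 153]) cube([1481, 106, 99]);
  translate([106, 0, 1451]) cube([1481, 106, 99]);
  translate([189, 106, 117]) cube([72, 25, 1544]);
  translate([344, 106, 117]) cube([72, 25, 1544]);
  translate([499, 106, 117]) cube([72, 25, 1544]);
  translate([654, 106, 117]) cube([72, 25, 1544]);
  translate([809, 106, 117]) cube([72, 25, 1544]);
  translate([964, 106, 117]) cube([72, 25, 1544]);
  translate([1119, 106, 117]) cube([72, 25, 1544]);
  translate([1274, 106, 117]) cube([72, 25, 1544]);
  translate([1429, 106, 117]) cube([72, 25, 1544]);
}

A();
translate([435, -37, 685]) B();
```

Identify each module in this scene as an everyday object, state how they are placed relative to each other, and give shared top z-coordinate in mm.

Both tops at z = 2400 mm.

A is a ladder. B is a fence section. The fence section is beside the ladder with their tops flush at z = 2400. The shared top z-coordinate is 2400 mm.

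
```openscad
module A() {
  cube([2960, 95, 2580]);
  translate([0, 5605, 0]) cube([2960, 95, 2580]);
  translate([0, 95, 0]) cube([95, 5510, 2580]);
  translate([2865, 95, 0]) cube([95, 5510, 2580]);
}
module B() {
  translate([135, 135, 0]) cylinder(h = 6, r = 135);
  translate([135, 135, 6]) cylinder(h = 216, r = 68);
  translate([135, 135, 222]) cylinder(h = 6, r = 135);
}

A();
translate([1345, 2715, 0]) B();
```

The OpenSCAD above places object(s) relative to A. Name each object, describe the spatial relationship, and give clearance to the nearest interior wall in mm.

Clearances: x = 1250, y = 2620; minimum 1250 mm.

A is a house frame. B is a spool. The spool sits inside the house frame, centred. The clearance to the nearest interior wall is 1250 mm.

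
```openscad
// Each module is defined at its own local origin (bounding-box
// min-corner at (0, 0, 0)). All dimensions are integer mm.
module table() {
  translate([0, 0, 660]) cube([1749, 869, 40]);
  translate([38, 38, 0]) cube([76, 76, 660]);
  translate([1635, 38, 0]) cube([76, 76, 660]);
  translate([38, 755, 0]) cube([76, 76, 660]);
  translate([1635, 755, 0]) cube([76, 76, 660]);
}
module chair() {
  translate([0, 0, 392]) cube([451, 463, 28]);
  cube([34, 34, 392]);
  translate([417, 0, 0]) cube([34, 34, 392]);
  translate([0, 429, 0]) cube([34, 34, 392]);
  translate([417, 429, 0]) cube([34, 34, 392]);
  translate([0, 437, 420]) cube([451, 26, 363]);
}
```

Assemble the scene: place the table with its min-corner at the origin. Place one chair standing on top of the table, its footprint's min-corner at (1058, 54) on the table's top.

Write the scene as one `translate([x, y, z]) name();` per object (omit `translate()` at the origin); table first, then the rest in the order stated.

table();
translate([1058, 54, 700]) chair();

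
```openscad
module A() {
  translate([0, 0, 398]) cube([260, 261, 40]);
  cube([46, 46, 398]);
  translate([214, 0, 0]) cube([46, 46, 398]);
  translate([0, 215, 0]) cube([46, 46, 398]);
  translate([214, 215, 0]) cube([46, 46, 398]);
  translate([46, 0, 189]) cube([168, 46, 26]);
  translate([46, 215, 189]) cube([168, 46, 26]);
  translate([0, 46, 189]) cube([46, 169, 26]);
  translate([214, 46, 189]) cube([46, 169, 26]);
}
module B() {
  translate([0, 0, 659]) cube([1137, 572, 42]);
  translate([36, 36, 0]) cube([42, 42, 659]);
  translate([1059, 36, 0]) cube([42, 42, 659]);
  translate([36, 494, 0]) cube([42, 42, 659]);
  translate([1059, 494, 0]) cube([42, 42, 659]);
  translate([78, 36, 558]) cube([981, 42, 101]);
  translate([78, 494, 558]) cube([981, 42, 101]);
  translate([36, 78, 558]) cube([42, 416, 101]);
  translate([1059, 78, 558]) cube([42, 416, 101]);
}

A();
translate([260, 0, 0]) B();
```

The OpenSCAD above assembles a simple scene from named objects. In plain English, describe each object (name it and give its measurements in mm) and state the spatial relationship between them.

A is a four-legged stool. The seat is a 260×261×40 mm slab whose top surface is at z = 438 mm; four square legs, each 46×46 mm in cross-section, run from the floor (z = 0) to the underside of the seat, each flush with a corner of the seat. Four stretchers, 46 mm wide and 26 mm tall, connect adjacent legs with their undersides at z = 189 mm, each running between the inner faces of the legs it joins and aligned with the legs' outer faces on the other axis.

B is a table with a 1137×572 mm rectangular top, 42 mm thick, top surface at z = 701 mm, supported by four 42×42 mm square legs, each inset 36 mm from the nearest pair of top edges, running from the floor. Four apron rails, 42 mm thick and 101 mm tall, run between adjacent legs with their top edges flush with the underside of the top and their outer faces flush with the legs' outer faces.

The table is against the stool's +x side, with their −y faces flush.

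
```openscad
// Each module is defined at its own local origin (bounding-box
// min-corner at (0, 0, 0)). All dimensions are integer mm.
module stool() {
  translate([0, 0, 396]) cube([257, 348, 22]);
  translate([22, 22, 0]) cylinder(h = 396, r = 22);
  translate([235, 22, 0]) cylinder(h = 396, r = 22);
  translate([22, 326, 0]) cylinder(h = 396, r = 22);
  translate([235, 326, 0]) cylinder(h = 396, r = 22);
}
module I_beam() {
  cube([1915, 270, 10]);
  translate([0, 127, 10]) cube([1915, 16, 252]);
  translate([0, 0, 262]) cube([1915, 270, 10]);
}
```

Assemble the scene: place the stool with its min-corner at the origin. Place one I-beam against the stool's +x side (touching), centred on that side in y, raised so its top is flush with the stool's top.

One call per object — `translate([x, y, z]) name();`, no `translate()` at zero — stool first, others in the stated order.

stool();
translate([257, 39, 146]) I_beam();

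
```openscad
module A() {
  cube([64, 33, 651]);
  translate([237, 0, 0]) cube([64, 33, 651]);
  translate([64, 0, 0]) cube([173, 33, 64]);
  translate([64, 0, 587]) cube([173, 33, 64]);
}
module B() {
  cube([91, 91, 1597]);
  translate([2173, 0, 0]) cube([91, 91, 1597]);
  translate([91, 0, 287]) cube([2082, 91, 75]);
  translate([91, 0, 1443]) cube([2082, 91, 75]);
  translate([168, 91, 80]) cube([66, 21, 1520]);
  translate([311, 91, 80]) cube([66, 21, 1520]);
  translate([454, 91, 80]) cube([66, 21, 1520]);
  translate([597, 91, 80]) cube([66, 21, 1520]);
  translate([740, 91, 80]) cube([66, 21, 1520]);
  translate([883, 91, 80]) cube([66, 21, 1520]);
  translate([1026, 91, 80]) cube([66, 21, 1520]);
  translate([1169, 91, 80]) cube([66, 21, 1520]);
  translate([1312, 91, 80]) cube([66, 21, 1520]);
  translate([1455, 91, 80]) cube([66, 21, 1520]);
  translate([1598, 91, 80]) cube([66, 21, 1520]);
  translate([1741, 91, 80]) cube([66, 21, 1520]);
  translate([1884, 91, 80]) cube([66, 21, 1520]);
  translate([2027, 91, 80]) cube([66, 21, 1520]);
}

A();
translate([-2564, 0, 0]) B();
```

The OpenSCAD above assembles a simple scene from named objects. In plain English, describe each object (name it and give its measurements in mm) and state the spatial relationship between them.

A is a rectangular picture frame lying in the x–z plane (depth along y). The opening is 173 mm wide (x) by 523 mm tall (z), surrounded by a border 64 mm wide on all four sides. The frame is 33 mm deep and is made of two full-height vertical stiles with two horizontal rails fitted between them.

B is a fence section. Two 91×91 mm posts, 1597 mm tall, stand on the floor with a clear span of 2082 mm between their inner faces. Two horizontal rails of 91×75 mm section span the gap between the posts with their undersides at z = 287 mm and z = 1443 mm, flush with the posts' −y face. 14 pickets, each 66 mm wide, 21 mm thick and 1520 mm tall, are fixed to the +y face of the rails with their bottoms at z = 80 mm, evenly spaced across the span with equal gaps (rounded down to the nearest mm) at the −x end and between each pair — any rounding remainder accumulates at the +x end.

The fence section is on the floor beside the picture frame on its −x side.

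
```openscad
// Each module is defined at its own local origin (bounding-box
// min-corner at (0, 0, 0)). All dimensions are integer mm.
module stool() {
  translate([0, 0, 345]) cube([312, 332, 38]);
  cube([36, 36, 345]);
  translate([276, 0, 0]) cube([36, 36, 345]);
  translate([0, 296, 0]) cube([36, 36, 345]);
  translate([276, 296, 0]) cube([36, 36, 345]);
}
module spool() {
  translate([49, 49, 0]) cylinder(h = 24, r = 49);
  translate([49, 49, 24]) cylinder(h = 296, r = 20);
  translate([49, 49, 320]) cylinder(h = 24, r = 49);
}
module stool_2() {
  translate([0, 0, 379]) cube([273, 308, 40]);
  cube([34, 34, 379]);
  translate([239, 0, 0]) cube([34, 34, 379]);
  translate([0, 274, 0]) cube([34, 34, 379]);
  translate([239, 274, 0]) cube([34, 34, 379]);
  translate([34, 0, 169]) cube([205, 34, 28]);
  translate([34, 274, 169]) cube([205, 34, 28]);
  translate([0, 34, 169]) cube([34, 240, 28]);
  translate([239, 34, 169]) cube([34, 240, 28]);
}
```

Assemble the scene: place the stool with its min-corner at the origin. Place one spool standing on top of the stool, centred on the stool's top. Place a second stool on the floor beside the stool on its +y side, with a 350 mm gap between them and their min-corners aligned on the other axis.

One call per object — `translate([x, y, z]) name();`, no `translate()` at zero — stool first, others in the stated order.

stool();
translate([107, 117, 383]) spool();
translate([0, 682, 0]) stool_2();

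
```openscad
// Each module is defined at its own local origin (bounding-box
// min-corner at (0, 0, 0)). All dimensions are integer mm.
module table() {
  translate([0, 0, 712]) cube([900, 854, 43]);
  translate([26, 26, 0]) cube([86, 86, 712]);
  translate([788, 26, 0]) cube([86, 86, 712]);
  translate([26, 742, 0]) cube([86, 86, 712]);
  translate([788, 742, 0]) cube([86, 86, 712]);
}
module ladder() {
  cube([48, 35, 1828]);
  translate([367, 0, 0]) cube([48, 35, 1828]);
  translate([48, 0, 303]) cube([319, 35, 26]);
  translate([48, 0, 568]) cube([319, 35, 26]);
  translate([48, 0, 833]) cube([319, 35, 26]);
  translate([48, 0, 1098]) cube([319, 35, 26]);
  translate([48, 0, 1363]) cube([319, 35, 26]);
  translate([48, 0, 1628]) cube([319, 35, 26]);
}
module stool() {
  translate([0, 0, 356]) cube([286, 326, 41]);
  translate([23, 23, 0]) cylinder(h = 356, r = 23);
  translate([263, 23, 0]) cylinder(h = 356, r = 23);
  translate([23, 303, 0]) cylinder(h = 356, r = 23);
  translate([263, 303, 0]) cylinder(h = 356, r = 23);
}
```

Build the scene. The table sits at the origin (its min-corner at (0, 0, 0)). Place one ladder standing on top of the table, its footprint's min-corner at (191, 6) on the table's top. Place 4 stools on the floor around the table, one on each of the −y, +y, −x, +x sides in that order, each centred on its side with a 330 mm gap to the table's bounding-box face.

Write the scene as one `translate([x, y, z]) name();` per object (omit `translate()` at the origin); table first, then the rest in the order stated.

table();
translate([191, 6, 755]) ladder();
translate([307, -656, 0]) stool();
translate([307, 1184, 0]) stool();
translate([-616, 264, 0]) stool();
translate([1230, 264, 0]) stool();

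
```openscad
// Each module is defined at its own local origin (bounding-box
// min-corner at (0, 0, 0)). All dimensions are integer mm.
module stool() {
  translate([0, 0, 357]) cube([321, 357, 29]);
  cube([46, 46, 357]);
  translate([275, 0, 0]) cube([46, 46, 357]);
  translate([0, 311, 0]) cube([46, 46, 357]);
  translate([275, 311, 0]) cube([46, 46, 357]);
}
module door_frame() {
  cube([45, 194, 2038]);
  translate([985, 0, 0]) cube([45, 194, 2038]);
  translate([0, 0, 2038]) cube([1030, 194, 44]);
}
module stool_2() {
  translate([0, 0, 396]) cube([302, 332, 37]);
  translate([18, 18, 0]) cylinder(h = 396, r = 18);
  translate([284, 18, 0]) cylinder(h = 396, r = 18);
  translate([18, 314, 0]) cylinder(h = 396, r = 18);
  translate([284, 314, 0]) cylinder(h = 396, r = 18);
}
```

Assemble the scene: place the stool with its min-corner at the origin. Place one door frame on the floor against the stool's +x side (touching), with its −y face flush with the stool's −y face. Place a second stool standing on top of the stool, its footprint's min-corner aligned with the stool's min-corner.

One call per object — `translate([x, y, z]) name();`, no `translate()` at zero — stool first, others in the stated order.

stool();
translate([321, 0, 0]) door_frame();
translate([0, 0, 386]) stool_2();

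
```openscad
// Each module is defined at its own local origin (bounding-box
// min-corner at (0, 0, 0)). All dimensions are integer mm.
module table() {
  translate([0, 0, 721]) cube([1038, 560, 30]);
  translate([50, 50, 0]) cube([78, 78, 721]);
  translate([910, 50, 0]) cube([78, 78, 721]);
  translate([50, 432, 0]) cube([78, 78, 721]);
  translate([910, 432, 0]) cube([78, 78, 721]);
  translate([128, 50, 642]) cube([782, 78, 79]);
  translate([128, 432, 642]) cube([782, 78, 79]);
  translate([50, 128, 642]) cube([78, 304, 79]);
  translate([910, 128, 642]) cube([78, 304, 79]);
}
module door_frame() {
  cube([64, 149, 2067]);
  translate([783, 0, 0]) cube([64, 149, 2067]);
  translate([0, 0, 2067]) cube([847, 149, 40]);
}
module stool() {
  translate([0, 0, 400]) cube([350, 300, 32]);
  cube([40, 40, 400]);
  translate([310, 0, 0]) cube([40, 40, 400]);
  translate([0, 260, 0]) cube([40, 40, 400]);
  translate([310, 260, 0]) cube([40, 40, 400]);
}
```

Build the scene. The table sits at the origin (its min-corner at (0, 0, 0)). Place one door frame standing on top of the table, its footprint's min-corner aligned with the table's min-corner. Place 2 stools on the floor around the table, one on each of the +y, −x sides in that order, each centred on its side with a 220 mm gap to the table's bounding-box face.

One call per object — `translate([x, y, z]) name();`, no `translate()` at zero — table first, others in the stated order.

table();
translate([0, 0, 751]) door_frame();
translate([344, 780, 0]) stool();
translate([-570, 130, 0]) stool();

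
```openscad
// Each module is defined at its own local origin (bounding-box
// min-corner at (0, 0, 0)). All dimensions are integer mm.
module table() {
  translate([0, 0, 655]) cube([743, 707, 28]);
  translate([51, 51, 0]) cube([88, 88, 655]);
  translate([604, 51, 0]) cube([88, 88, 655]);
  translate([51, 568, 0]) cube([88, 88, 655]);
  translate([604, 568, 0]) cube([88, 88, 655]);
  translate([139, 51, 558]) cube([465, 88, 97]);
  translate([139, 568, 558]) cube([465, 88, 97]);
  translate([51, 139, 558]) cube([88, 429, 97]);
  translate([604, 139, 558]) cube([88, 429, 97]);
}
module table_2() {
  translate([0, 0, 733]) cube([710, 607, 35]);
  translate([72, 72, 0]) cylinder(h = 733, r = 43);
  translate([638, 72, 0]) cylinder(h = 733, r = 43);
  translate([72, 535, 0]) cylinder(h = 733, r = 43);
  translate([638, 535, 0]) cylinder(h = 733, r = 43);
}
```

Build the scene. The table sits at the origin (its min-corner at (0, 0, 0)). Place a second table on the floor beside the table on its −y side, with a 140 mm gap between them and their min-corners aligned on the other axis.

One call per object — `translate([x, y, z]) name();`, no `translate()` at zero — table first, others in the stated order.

table();
translate([0, -747, 0]) table_2();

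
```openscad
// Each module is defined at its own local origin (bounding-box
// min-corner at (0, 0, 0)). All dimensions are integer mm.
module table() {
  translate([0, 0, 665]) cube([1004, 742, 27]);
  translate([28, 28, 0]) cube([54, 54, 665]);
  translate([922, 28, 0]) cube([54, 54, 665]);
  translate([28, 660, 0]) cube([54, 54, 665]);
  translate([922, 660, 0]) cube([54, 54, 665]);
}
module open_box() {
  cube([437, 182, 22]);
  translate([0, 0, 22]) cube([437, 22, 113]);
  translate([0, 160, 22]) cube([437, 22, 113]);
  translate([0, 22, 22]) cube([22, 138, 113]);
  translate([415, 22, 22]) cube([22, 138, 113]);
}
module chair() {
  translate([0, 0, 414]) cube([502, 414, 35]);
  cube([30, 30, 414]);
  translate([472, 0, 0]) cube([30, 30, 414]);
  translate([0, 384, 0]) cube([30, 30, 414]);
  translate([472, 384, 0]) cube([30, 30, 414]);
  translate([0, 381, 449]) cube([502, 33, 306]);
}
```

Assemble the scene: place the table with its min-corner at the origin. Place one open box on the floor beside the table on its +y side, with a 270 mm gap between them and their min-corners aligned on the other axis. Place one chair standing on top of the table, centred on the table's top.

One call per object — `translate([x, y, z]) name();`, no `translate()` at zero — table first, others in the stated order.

table();
translate([0, 1012, 0]) open_box();
translate([251, 164, 692]) chair();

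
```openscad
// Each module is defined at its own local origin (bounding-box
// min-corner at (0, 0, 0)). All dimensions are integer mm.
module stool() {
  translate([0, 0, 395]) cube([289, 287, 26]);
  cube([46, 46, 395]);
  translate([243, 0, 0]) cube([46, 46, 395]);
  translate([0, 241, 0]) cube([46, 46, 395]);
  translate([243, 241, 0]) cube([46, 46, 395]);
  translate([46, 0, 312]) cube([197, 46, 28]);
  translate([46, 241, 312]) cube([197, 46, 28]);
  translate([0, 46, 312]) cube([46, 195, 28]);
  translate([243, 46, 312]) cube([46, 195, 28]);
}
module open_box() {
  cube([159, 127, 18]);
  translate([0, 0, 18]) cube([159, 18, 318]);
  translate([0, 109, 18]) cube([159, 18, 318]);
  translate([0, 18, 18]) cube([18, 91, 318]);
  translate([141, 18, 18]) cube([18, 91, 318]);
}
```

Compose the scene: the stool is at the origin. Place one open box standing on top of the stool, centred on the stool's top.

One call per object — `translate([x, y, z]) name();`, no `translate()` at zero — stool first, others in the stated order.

stool();
translate([65, 80, 421]) open_box();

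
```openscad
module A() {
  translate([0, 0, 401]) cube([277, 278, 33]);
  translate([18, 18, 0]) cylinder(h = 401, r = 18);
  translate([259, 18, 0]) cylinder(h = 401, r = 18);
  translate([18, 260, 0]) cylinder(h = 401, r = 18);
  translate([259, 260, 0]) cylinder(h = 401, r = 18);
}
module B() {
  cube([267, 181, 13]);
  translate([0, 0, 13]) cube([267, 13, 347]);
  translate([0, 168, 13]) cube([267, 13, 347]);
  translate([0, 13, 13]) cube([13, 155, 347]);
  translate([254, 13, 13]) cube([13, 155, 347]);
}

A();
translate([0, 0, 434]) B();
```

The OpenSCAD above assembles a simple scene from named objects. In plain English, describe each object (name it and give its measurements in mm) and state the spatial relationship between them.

A is a four-legged stool. The seat is 277×278 mm, 33 mm thick, top at z = 434 mm. It stands on four round legs, each 36 mm in diameter, from z = 0 to the seat underside, each leg's axis is inset half a diameter from the nearest pair of seat edges (so the leg's bounding box is flush with the corner).

B is an open-topped rectangular box: outside dimensions 267×181×360 mm, with a uniform wall and base thickness of 13 mm. The base is a full 267×181 slab on the floor; four walls sit on top of the base. The front and back walls (the −y and +y sides) span the full width; the two side walls fit between them.

The open box is on top of the stool.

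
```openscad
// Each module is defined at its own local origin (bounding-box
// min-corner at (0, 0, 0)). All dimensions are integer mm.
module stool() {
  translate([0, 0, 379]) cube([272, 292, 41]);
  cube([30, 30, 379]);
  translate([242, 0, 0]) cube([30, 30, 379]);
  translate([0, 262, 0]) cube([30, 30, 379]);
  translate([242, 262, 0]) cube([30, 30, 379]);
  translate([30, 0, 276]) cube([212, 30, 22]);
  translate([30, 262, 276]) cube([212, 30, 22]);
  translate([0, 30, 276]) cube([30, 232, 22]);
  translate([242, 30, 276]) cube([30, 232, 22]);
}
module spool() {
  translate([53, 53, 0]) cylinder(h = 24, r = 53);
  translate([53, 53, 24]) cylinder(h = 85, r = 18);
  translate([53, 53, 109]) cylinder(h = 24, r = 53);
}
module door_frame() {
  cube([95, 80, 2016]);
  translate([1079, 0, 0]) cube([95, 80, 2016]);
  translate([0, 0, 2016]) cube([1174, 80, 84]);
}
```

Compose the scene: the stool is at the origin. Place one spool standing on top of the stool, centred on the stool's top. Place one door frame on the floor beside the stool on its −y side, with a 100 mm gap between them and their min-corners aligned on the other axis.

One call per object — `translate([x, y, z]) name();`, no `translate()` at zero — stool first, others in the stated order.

stool();
translate([83, 93, 420]) spool();
translate([0, -180, 0]) door_frame();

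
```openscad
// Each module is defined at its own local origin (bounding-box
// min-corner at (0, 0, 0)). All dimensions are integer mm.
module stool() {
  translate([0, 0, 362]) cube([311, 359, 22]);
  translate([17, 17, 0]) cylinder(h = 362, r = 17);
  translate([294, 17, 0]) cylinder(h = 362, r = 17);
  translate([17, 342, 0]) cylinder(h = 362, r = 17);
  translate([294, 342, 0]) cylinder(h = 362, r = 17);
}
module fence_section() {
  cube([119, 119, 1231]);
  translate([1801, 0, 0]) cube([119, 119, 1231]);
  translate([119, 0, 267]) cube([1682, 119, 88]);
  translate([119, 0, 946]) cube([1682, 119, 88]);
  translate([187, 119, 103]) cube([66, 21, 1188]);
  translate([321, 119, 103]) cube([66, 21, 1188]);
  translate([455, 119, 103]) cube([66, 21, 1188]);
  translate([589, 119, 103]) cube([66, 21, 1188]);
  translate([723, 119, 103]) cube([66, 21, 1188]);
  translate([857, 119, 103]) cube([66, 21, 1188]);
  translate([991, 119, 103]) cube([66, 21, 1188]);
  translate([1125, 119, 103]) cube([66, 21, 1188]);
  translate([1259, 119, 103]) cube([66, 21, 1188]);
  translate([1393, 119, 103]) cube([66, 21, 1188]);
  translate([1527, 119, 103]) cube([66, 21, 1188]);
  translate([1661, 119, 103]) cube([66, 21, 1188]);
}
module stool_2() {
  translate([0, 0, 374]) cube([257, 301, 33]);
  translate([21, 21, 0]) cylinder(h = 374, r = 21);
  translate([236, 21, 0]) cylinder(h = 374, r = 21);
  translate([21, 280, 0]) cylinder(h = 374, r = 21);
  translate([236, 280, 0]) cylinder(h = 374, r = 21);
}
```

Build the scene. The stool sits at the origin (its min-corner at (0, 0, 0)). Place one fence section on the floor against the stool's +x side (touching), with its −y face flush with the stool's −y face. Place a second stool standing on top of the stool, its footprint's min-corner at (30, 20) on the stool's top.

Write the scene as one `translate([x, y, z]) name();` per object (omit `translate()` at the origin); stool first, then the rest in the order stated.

stool();
translate([311, 0, 0]) fence_section();
translate([30, 20, 384]) stool_2();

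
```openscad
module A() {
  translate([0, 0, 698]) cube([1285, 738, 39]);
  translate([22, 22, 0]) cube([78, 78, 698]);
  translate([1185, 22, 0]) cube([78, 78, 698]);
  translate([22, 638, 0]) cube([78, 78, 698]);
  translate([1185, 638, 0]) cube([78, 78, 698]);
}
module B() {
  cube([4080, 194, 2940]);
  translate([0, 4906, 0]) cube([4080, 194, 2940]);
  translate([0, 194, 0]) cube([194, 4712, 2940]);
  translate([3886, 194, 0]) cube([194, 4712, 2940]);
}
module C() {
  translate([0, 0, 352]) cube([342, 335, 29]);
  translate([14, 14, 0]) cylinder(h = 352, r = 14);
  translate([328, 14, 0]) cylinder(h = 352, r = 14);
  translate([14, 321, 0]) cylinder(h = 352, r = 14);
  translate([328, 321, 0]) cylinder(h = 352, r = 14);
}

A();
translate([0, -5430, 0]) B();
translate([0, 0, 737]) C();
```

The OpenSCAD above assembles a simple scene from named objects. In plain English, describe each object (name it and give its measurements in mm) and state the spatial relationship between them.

A is a rectangular dining table. The top is 1285×738×39 mm with its upper surface at z = 737 mm. It stands on four 78×78 mm square legs, each inset 22 mm from the nearest pair of top edges, running from the floor to the underside of the top.

B is the wall frame of a small rectangular building: four walls, each 2940 mm tall and 194 mm thick, enclosing a footprint 4080 mm (x) by 5100 mm (y) outside-to-outside, with no floor or roof. The front and back walls (the −y and +y sides) span the full width; the two side walls fit between them.

C is a four-legged stool. The seat is 342×335 mm, 29 mm thick, top at z = 381 mm. It stands on four round legs, each 28 mm in diameter, from z = 0 to the seat underside, each leg's axis is inset half a diameter from the nearest pair of seat edges (so the leg's bounding box is flush with the corner).

The house frame is on the floor beside the table on its −y side. The stool is on top of the table.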